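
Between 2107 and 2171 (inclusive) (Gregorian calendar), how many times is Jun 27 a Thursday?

10

Track Jun 27's weekday year by year (advancing +1, or +2 across a Feb 29):
  2107: Mon  2108: Wed (+2)  2109: Thu (+1) ✓  2110: Fri (+1)  2111: Sat (+1)
  2112: Mon (+2)  2113: Tue (+1)  2114: Wed (+1)  2115: Thu (+1) ✓  2116: Sat (+2)
  2117: Sun (+1)  2118: Mon (+1)  2119: Tue (+1)  2120: Thu (+2) ✓  … (37 more years) …
  2158: Tue (+1)  2159: Wed (+1)  2160: Fri (+2)  2161: Sat (+1)  2162: Sun (+1)
  2163: Mon (+1)  2164: Wed (+2)  2165: Thu (+1) ✓  2166: Fri (+1)  2167: Sat (+1)
  2168: Mon (+2)  2169: Tue (+1)  2170: Wed (+1)  2171: Thu (+1) ✓
Thursday years: 2109, 2115, 2120, 2126, 2137, 2143, 2148, 2154, 2165, 2171 — 10 in total.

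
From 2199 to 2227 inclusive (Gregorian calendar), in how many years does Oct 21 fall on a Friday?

Track Oct 21's weekday year by year (advancing +1, or +2 across a Feb 29):
  2199: Mon  2200: Tue (+1)  2201: Wed (+1)  2202: Thu (+1)  2203: Fri (+1) ✓
  2204: Sun (+2)  2205: Mon (+1)  2206: Tue (+1)  2207: Wed (+1)  2208: Fri (+2) ✓
  2209: Sat (+1)  2210: Sun (+1)  2211: Mon (+1)  2212: Wed (+2)  2213: Thu (+1)
  2214: Fri (+1) ✓  2215: Sat (+1)  2216: Mon (+2)  2217: Tue (+1)  2218: Wed (+1)
  2219: Thu (+1)  2220: Sat (+2)  2221: Sun (+1)  2222: Mon (+1)  2223: Tue (+1)
  2224: Thu (+2)  2225: Fri (+1) ✓  2226: Sat (+1)  2227: Sun (+1)
Friday years: 2203, 2208, 2214, 2225 — 4 in total.

4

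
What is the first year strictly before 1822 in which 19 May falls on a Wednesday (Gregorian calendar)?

1819

From one year to the next, a fixed date's weekday advances by 1, or by 2 when a Feb 29 lies between the two dates.
1822: May 19 is Sunday.
1821: Saturday (−1)
1820: Friday (−1)
1819: Wednesday (−2)
19 May falls on a Wednesday in 1819.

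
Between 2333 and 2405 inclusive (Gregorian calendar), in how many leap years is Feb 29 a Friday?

2

Leap years in 2333–2405: 18 of them.
Feb 29 weekday advances by 5 (mod 7) from one leap year to the next four years later (or differs when a century non-leap intervenes).
Leap-day weekdays: 2336:Sat 2340:Thu 2344:Tue 2348:Sun 2352:Fri✓ 2356:Wed 2360:Mon 2364:Sat 2368:Thu 2372:Tue 2376:Sun 2380:Fri✓ 2384:Wed 2388:Mon 2392:Sat 2396:Thu 2400:Tue 2404:Sun
Friday: 2352, 2380 → 2.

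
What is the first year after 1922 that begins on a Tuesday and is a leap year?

Jan 1 advances by 2 weekdays after a leap year and by 1 after a common year.
1922: Jan 1 is Sunday.
1923: Monday
1924: Tuesday (leap)
1924 begins on a Tuesday and is a leap year.

1924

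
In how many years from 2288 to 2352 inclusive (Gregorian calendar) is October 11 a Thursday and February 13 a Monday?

2

Check each year's weekday for October 11 and February 13:
  2288: Thu/Mon ✓  2289: Fri/Wed  2290: Sat/Thu  2291: Sun/Fri  2292: Tue/Sat  2293: Wed/Mon  2294: Thu/Tue  2295: Fri/Wed  2296: Sun/Thu  2297: Mon/Sat  2298: Tue/Sun  2299: Wed/Mon  2300: Thu/Tue  2301: Fri/Wed  …(37 more)…  2339: Wed/Mon  2340: Fri/Tue  2341: Sat/Thu  2342: Sun/Fri  2343: Mon/Sat  2344: Wed/Sun  2345: Thu/Tue  2346: Fri/Wed  2347: Sat/Thu  2348: Mon/Fri  2349: Tue/Sun  2350: Wed/Mon  2351: Thu/Tue  2352: Sat/Wed
Both conditions hold in: 2288, 2328 — 2.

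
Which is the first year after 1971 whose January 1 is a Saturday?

Jan 1 advances by 2 weekdays after a leap year and by 1 after a common year.
1971: Jan 1 is Friday.
1972: Saturday (leap)
1972 begins on a Saturday

1972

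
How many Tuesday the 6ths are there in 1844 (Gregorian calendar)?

Check the 6th of each month of 1844: Jan 6: Sat, Feb 6: Tue, Mar 6: Wed, Apr 6: Sat, May 6: Mon, Jun 6: Thu, Jul 6: Sat, Aug 6: Tue, Sep 6: Fri, Oct 6: Sun, Nov 6: Wed, Dec 6: Fri.
Tuesday occurs in February, August — 2 months.

2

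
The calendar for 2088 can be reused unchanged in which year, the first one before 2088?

Two years share a calendar iff Jan 1 falls on the same weekday and both are leap or both are common. 2088: Jan 1 is Thursday, leap year.
2087: Jan 1 Wednesday, common
2086: Jan 1 Tuesday, common
2085: Jan 1 Monday, common
2084: Jan 1 Saturday, leap
2083: Jan 1 Friday, common
2082: Jan 1 Thursday, common
2081: Jan 1 Wednesday, common
2080: Jan 1 Monday, leap
2079: Jan 1 Sunday, common
2078: Jan 1 Saturday, common
2077: Jan 1 Friday, common
2076: Jan 1 Wednesday, leap
2075: Jan 1 Tuesday, common
2074: Jan 1 Monday, common
2073: Jan 1 Sunday, common
2072: Jan 1 Friday, leap
2071: Jan 1 Thursday, common
2070: Jan 1 Wednesday, common
2069: Jan 1 Tuesday, common
2068: Jan 1 Sunday, leap
2067: Jan 1 Saturday, common
2066: Jan 1 Friday, common
2065: Jan 1 Thursday, common
2064: Jan 1 Tuesday, leap
2063: Jan 1 Monday, common
2062: Jan 1 Sunday, common
2061: Jan 1 Saturday, common
2060: Jan 1 Thursday, leap
2060 matches on both conditions.

2060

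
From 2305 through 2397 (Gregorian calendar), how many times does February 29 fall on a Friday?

Leap years in 2305–2397: 23 of them.
Feb 29 weekday advances by 5 (mod 7) from one leap year to the next four years later (or differs when a century non-leap intervenes).
Leap-day weekdays: 2308:Sat 2312:Thu 2316:Tue 2320:Sun 2324:Fri✓ 2328:Wed 2332:Mon 2336:Sat 2340:Thu 2344:Tue 2348:Sun 2352:Fri✓ 2356:Wed 2360:Mon 2364:Sat 2368:Thu 2372:Tue 2376:Sun 2380:Fri✓ 2384:Wed 2388:Mon 2392:Sat 2396:Thu
Friday: 2324, 2352, 2380 → 3.

3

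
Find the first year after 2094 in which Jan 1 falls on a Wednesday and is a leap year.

2116

Jan 1 advances by 2 weekdays after a leap year and by 1 after a common year.
2094: Jan 1 is Friday.
2095: Saturday
2096: Sunday (leap)
2097: Tuesday
2098: Wednesday
2099: Thursday
2100: Friday
2101: Saturday
2102: Sunday
2103: Monday
2104: Tuesday (leap)
2105: Thursday
2106: Friday
2107: Saturday
2108: Sunday (leap)
2109: Tuesday
2110: Wednesday
2111: Thursday
2112: Friday (leap)
2113: Sunday
2114: Monday
2115: Tuesday
2116: Wednesday (leap)
2116 begins on a Wednesday and is a leap year.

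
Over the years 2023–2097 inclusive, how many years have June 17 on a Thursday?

11

Track June 17's weekday year by year (advancing +1, or +2 across a Feb 29):
  2023: Sat  2024: Mon (+2)  2025: Tue (+1)  2026: Wed (+1)  2027: Thu (+1) ✓
  2028: Sat (+2)  2029: Sun (+1)  2030: Mon (+1)  2031: Tue (+1)  2032: Thu (+2) ✓
  2033: Fri (+1)  2034: Sat (+1)  2035: Sun (+1)  2036: Tue (+2)  … (47 more years) …
  2084: Sat (+2)  2085: Sun (+1)  2086: Mon (+1)  2087: Tue (+1)  2088: Thu (+2) ✓
  2089: Fri (+1)  2090: Sat (+1)  2091: Sun (+1)  2092: Tue (+2)  2093: Wed (+1)
  2094: Thu (+1) ✓  2095: Fri (+1)  2096: Sun (+2)  2097: Mon (+1)
Thursday years: 2027, 2032, 2038, 2049, 2055, 2060, 2066, 2077, 2083, 2088, 2094 — 11 in total.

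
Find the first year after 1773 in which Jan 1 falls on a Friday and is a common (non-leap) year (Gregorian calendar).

1779

Jan 1 advances by 2 weekdays after a leap year and by 1 after a common year.
1773: Jan 1 is Friday.
1774: Saturday
1775: Sunday
1776: Monday (leap)
1777: Wednesday
1778: Thursday
1779: Friday
1779 begins on a Friday and is a common year.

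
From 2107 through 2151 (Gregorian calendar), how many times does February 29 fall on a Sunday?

Leap years in 2107–2151: 11 of them.
Feb 29 weekday advances by 5 (mod 7) from one leap year to the next four years later (or differs when a century non-leap intervenes).
Leap-day weekdays: 2108:Wed 2112:Mon 2116:Sat 2120:Thu 2124:Tue 2128:Sun✓ 2132:Fri 2136:Wed 2140:Mon 2144:Sat 2148:Thu
Sunday: 2128 → 1.

1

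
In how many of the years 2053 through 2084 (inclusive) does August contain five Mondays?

August has 31 days; it has five Mondays when Monday falls among the first (month-length − 28) days — i.e. when August 1 is one of Monday/Sunday/Saturday.
August 1 by year: 2053:Fri 2054:Sat✓ 2055:Sun✓ 2056:Tue 2057:Wed 2058:Thu 2059:Fri 2060:Sun✓ 2061:Mon✓ 2062:Tue 2063:Wed 2064:Fri 2065:Sat✓ 2066:Sun✓ 2067:Mon✓ 2068:Wed 2069:Thu 2070:Fri 2071:Sat✓ 2072:Mon✓ 2073:Tue 2074:Wed 2075:Thu 2076:Sat✓ 2077:Sun✓ 2078:Mon✓ 2079:Tue 2080:Thu 2081:Fri 2082:Sat✓ 2083:Sun✓ 2084:Tue
Years with five Mondays: 2054, 2055, 2060, 2061, 2065, 2066, 2067, 2071, 2072, 2076, 2077, 2078, 2082, 2083 → 14.

14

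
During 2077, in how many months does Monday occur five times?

4

A month of length L has five Mondays iff its first Monday is on day ≤ L−28 (so day 1–3 in a 31-day month, 1–2 in a 30-day month, day 1 in a leap February).
Checking each month of 2077: Jan starts Fri (31d); Feb starts Mon (28d); Mar starts Mon (31d) ✓; Apr starts Thu (30d); May starts Sat (31d) ✓; Jun starts Tue (30d); Jul starts Thu (31d); Aug starts Sun (31d) ✓; Sep starts Wed (30d); Oct starts Fri (31d); Nov starts Mon (30d) ✓; Dec starts Wed (31d).
Five-Monday months: March, May, August, November → 4.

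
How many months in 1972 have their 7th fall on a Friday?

Check the 7th of each month of 1972: Jan 7: Fri, Feb 7: Mon, Mar 7: Tue, Apr 7: Fri, May 7: Sun, Jun 7: Wed, Jul 7: Fri, Aug 7: Mon, Sep 7: Thu, Oct 7: Sat, Nov 7: Tue, Dec 7: Thu.
Friday occurs in January, April, July — 3 months.

3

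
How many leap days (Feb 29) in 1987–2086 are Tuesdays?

Leap years in 1987–2086: 25 of them.
Feb 29 weekday advances by 5 (mod 7) from one leap year to the next four years later (or differs when a century non-leap intervenes).
Leap-day weekdays: 1988:Mon 1992:Sat 1996:Thu 2000:Tue✓ 2004:Sun 2008:Fri 2012:Wed 2016:Mon 2020:Sat 2024:Thu 2028:Tue✓ 2032:Sun 2036:Fri 2040:Wed 2044:Mon 2048:Sat 2052:Thu 2056:Tue✓ 2060:Sun 2064:Fri 2068:Wed 2072:Mon 2076:Sat 2080:Thu 2084:Tue✓
Tuesday: 2000, 2028, 2056, 2084 → 4.

4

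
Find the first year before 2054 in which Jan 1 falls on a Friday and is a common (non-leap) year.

Jan 1 advances by 2 weekdays after a leap year and by 1 after a common year.
2054: Jan 1 is Thursday.
2053: Wednesday
2052: Monday (leap)
2051: Sunday
2050: Saturday
2049: Friday
2049 begins on a Friday and is a common year.

2049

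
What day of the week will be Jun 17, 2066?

Thursday

January 1, 2066 is a Friday.
June 17 is day 168 of the year, i.e. 167 days after Jan 1.
167 mod 7 = 6, so advance 6 weekdays from Friday: Thursday.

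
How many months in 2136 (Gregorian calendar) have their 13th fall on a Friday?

Check the 13th of each month of 2136: Jan 13: Fri, Feb 13: Mon, Mar 13: Tue, Apr 13: Fri, May 13: Sun, Jun 13: Wed, Jul 13: Fri, Aug 13: Mon, Sep 13: Thu, Oct 13: Sat, Nov 13: Tue, Dec 13: Thu.
Friday occurs in January, April, July — 3 months.

3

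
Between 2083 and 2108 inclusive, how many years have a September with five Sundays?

September has 30 days; it has five Sundays when Sunday falls among the first (month-length − 28) days — i.e. when September 1 is one of Sunday/Saturday.
September 1 by year: 2083:Wed 2084:Fri 2085:Sat✓ 2086:Sun✓ 2087:Mon 2088:Wed 2089:Thu 2090:Fri 2091:Sat✓ 2092:Mon 2093:Tue 2094:Wed 2095:Thu 2096:Sat✓ 2097:Sun✓ 2098:Mon 2099:Tue 2100:Wed 2101:Thu 2102:Fri 2103:Sat✓ 2104:Mon 2105:Tue 2106:Wed 2107:Thu 2108:Sat✓
Years with five Sundays: 2085, 2086, 2091, 2096, 2097, 2103, 2108 → 7.

7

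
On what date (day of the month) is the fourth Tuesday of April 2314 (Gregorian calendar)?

28

April 1, 2314 is a Wednesday, so the first Tuesday is the 7th.
The fourth Tuesday is 7 + 21 = 28.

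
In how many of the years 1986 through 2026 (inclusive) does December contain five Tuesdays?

19

December has 31 days; it has five Tuesdays when Tuesday falls among the first (month-length − 28) days — i.e. when December 1 is one of Tuesday/Monday/Sunday.
December 1 by year: 1986:Mon✓ 1987:Tue✓ 1988:Thu 1989:Fri 1990:Sat 1991:Sun✓ 1992:Tue✓ 1993:Wed 1994:Thu 1995:Fri 1996:Sun✓ 1997:Mon✓ 1998:Tue✓ 1999:Wed 2000:Fri …(11 more)… 2012:Sat 2013:Sun✓ 2014:Mon✓ 2015:Tue✓ 2016:Thu 2017:Fri 2018:Sat 2019:Sun✓ 2020:Tue✓ 2021:Wed 2022:Thu 2023:Fri 2024:Sun✓ 2025:Mon✓ 2026:Tue✓
Years with five Tuesdays: 1986, 1987, 1991, 1992, 1996, 1997, 1998, 2002, 2003, 2008, 2009, 2013, 2014, 2015, 2019, 2020, 2024, 2025, 2026 → 19.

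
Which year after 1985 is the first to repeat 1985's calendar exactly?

1991

Two years share a calendar iff Jan 1 falls on the same weekday and both are leap or both are common. 1985: Jan 1 is Tuesday, common year.
1986: Jan 1 Wednesday, common
1987: Jan 1 Thursday, common
1988: Jan 1 Friday, leap
1989: Jan 1 Sunday, common
1990: Jan 1 Monday, common
1991: Jan 1 Tuesday, common
1991 matches on both conditions.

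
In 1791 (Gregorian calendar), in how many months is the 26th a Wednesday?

Check the 26th of each month of 1791: Jan 26: Wed, Feb 26: Sat, Mar 26: Sat, Apr 26: Tue, May 26: Thu, Jun 26: Sun, Jul 26: Tue, Aug 26: Fri, Sep 26: Mon, Oct 26: Wed, Nov 26: Sat, Dec 26: Mon.
Wednesday occurs in January, October — 2 months.

2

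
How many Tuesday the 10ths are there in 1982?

1

Check the 10th of each month of 1982: Jan 10: Sun, Feb 10: Wed, Mar 10: Wed, Apr 10: Sat, May 10: Mon, Jun 10: Thu, Jul 10: Sat, Aug 10: Tue, Sep 10: Fri, Oct 10: Sun, Nov 10: Wed, Dec 10: Fri.
Tuesday occurs in August — 1 month.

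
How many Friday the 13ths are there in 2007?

Check the 13th of each month of 2007: Jan 13: Sat, Feb 13: Tue, Mar 13: Tue, Apr 13: Fri, May 13: Sun, Jun 13: Wed, Jul 13: Fri, Aug 13: Mon, Sep 13: Thu, Oct 13: Sat, Nov 13: Tue, Dec 13: Thu.
Friday occurs in April, July — 2 months.

2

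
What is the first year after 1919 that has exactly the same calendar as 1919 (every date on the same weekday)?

1930

Two years share a calendar iff Jan 1 falls on the same weekday and both are leap or both are common. 1919: Jan 1 is Wednesday, common year.
1920: Jan 1 Thursday, leap
1921: Jan 1 Saturday, common
1922: Jan 1 Sunday, common
1923: Jan 1 Monday, common
1924: Jan 1 Tuesday, leap
1925: Jan 1 Thursday, common
1926: Jan 1 Friday, common
1927: Jan 1 Saturday, common
1928: Jan 1 Sunday, leap
1929: Jan 1 Tuesday, common
1930: Jan 1 Wednesday, common
1930 matches on both conditions.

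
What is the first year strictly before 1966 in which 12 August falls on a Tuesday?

1958

From one year to the next, a fixed date's weekday advances by 1, or by 2 when a Feb 29 lies between the two dates.
1966: August 12 is Friday.
1965: Thursday (−1)
1964: Wednesday (−1)
1963: Monday (−2)
1962: Sunday (−1)
1961: Saturday (−1)
1960: Friday (−1)
1959: Wednesday (−2)
1958: Tuesday (−1)
12 August falls on a Tuesday in 1958.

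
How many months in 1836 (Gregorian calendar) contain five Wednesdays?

A month of length L has five Wednesdays iff its first Wednesday is on day ≤ L−28 (so day 1–3 in a 31-day month, 1–2 in a 30-day month, day 1 in a leap February).
Checking each month of 1836: Jan starts Fri (31d); Feb starts Mon (29d); Mar starts Tue (31d) ✓; Apr starts Fri (30d); May starts Sun (31d); Jun starts Wed (30d) ✓; Jul starts Fri (31d); Aug starts Mon (31d) ✓; Sep starts Thu (30d); Oct starts Sat (31d); Nov starts Tue (30d) ✓; Dec starts Thu (31d).
Five-Wednesday months: March, June, August, November → 4.

4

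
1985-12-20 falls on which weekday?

January 1, 1985 is a Tuesday.
December 20 is day 354 of the year, i.e. 353 days after Jan 1.
353 mod 7 = 3, so advance 3 weekdays from Tuesday: Friday.

Friday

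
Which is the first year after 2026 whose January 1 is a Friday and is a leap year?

Jan 1 advances by 2 weekdays after a leap year and by 1 after a common year.
2026: Jan 1 is Thursday.
2027: Friday
2028: Saturday (leap)
2029: Monday
2030: Tuesday
2031: Wednesday
2032: Thursday (leap)
2033: Saturday
2034: Sunday
2035: Monday
2036: Tuesday (leap)
2037: Thursday
2038: Friday
2039: Saturday
2040: Sunday (leap)
2041: Tuesday
2042: Wednesday
2043: Thursday
2044: Friday (leap)
2044 begins on a Friday and is a leap year.

2044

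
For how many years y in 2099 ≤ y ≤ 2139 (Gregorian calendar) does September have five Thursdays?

12

September has 30 days; it has five Thursdays when Thursday falls among the first (month-length − 28) days — i.e. when September 1 is one of Thursday/Wednesday.
September 1 by year: 2099:Tue 2100:Wed✓ 2101:Thu✓ 2102:Fri 2103:Sat 2104:Mon 2105:Tue 2106:Wed✓ 2107:Thu✓ 2108:Sat 2109:Sun 2110:Mon 2111:Tue 2112:Thu✓ 2113:Fri …(11 more)… 2125:Sat 2126:Sun 2127:Mon 2128:Wed✓ 2129:Thu✓ 2130:Fri 2131:Sat 2132:Mon 2133:Tue 2134:Wed✓ 2135:Thu✓ 2136:Sat 2137:Sun 2138:Mon 2139:Tue
Years with five Thursdays: 2100, 2101, 2106, 2107, 2112, 2117, 2118, 2123, 2128, 2129, 2134, 2135 → 12.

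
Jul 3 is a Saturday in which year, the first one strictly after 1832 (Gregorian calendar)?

From one year to the next, a fixed date's weekday advances by 1, or by 2 when a Feb 29 lies between the two dates.
1832: July 3 is Tuesday.
1833: Wednesday (+1)
1834: Thursday (+1)
1835: Friday (+1)
1836: Sunday (+2)
1837: Monday (+1)
1838: Tuesday (+1)
1839: Wednesday (+1)
1840: Friday (+2)
1841: Saturday (+1)
Jul 3 falls on a Saturday in 1841.

1841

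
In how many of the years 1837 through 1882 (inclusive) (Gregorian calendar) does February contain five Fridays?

February has 28 days (29 in leap years); it has five Fridays when Friday falls among the first (month-length − 28) days — i.e. when February 1 is Friday in a leap year (never in a common year).
February 1 by year: 1837:Wed 1838:Thu 1839:Fri 1840:Sat 1841:Mon 1842:Tue 1843:Wed 1844:Thu 1845:Sat 1846:Sun 1847:Mon 1848:Tue 1849:Thu 1850:Fri 1851:Sat …(16 more)… 1868:Sat 1869:Mon 1870:Tue 1871:Wed 1872:Thu 1873:Sat 1874:Sun 1875:Mon 1876:Tue 1877:Thu 1878:Fri 1879:Sat 1880:Sun 1881:Tue 1882:Wed
Years with five Fridays: 1856 → 1.

1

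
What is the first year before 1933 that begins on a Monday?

Jan 1 advances by 2 weekdays after a leap year and by 1 after a common year.
1933: Jan 1 is Sunday.
1932: Friday (leap)
1931: Thursday
1930: Wednesday
1929: Tuesday
1928: Sunday (leap)
1927: Saturday
1926: Friday
1925: Thursday
1924: Tuesday (leap)
1923: Monday
1923 begins on a Monday

1923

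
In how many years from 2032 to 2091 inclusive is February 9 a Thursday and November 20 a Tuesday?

Check each year's weekday for February 9 and November 20:
  2032: Mon/Sat  2033: Wed/Sun  2034: Thu/Mon  2035: Fri/Tue  2036: Sat/Thu  2037: Mon/Fri  2038: Tue/Sat  2039: Wed/Sun  2040: Thu/Tue ✓  2041: Sat/Wed  2042: Sun/Thu  2043: Mon/Fri  2044: Tue/Sun  2045: Thu/Mon  …(32 more)…  2078: Wed/Sun  2079: Thu/Mon  2080: Fri/Wed  2081: Sun/Thu  2082: Mon/Fri  2083: Tue/Sat  2084: Wed/Mon  2085: Fri/Tue  2086: Sat/Wed  2087: Sun/Thu  2088: Mon/Sat  2089: Wed/Sun  2090: Thu/Mon  2091: Fri/Tue
Both conditions hold in: 2040, 2068 — 2.

2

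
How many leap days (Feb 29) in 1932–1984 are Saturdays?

2

Leap years in 1932–1984: 14 of them.
Feb 29 weekday advances by 5 (mod 7) from one leap year to the next four years later (or differs when a century non-leap intervenes).
Leap-day weekdays: 1932:Mon 1936:Sat✓ 1940:Thu 1944:Tue 1948:Sun 1952:Fri 1956:Wed 1960:Mon 1964:Sat✓ 1968:Thu 1972:Tue 1976:Sun 1980:Fri 1984:Wed
Saturday: 1936, 1964 → 2.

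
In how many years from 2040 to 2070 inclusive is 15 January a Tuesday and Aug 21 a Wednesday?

Check each year's weekday for 15 January and Aug 21:
  2040: Sun/Tue  2041: Tue/Wed ✓  2042: Wed/Thu  2043: Thu/Fri  2044: Fri/Sun  2045: Sun/Mon  2046: Mon/Tue  2047: Tue/Wed ✓  2048: Wed/Fri  2049: Fri/Sat  2050: Sat/Sun  2051: Sun/Mon  2052: Mon/Wed  2053: Wed/Thu  …(3 more)…  2057: Mon/Tue  2058: Tue/Wed ✓  2059: Wed/Thu  2060: Thu/Sat  2061: Sat/Sun  2062: Sun/Mon  2063: Mon/Tue  2064: Tue/Thu  2065: Thu/Fri  2066: Fri/Sat  2067: Sat/Sun  2068: Sun/Tue  2069: Tue/Wed ✓  2070: Wed/Thu
Both conditions hold in: 2041, 2047, 2058, 2069 — 4.

4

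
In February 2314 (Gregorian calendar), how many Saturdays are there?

4

February 2314 has 28 days and begins on Sunday.
The first Saturday is February 7.
Saturdays fall on 7, 14, 21, 28 — that's 4.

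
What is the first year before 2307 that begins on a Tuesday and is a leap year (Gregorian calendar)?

Jan 1 advances by 2 weekdays after a leap year and by 1 after a common year.
2307: Jan 1 is Tuesday.
2306: Monday
2305: Sunday
2304: Friday (leap)
2303: Thursday
2302: Wednesday
2301: Tuesday
2300: Monday
2299: Sunday
2298: Saturday
2297: Friday
2296: Wednesday (leap)
2295: Tuesday
2294: Monday
2293: Sunday
2292: Friday (leap)
2291: Thursday
2290: Wednesday
2289: Tuesday
2288: Sunday (leap)
2287: Saturday
2286: Friday
2285: Thursday
2284: Tuesday (leap)
2284 begins on a Tuesday and is a leap year.

2284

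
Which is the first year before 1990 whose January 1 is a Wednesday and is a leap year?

1964

Jan 1 advances by 2 weekdays after a leap year and by 1 after a common year.
1990: Jan 1 is Monday.
1989: Sunday
1988: Friday (leap)
1987: Thursday
1986: Wednesday
1985: Tuesday
1984: Sunday (leap)
1983: Saturday
1982: Friday
1981: Thursday
1980: Tuesday (leap)
1979: Monday
1978: Sunday
1977: Saturday
1976: Thursday (leap)
1975: Wednesday
1974: Tuesday
1973: Monday
1972: Saturday (leap)
1971: Friday
1970: Thursday
1969: Wednesday
1968: Monday (leap)
1967: Sunday
1966: Saturday
1965: Friday
1964: Wednesday (leap)
1964 begins on a Wednesday and is a leap year.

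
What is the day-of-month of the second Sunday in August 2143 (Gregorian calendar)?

August 1, 2143 is a Thursday, so the first Sunday is the 4th.
The second Sunday is 4 + 7 = 11.

11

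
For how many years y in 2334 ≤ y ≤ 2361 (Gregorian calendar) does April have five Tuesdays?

8

April has 30 days; it has five Tuesdays when Tuesday falls among the first (month-length − 28) days — i.e. when April 1 is one of Tuesday/Monday.
April 1 by year: 2334:Sun 2335:Mon✓ 2336:Wed 2337:Thu 2338:Fri 2339:Sat 2340:Mon✓ 2341:Tue✓ 2342:Wed 2343:Thu 2344:Sat 2345:Sun 2346:Mon✓ 2347:Tue✓ 2348:Thu 2349:Fri 2350:Sat 2351:Sun 2352:Tue✓ 2353:Wed 2354:Thu 2355:Fri 2356:Sun 2357:Mon✓ 2358:Tue✓ 2359:Wed 2360:Fri 2361:Sat
Years with five Tuesdays: 2335, 2340, 2341, 2346, 2347, 2352, 2357, 2358 → 8.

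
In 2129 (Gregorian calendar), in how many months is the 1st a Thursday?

2

Check the 1st of each month of 2129: Jan 1: Sat, Feb 1: Tue, Mar 1: Tue, Apr 1: Fri, May 1: Sun, Jun 1: Wed, Jul 1: Fri, Aug 1: Mon, Sep 1: Thu, Oct 1: Sat, Nov 1: Tue, Dec 1: Thu.
Thursday occurs in September, December — 2 months.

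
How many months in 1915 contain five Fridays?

5

A month of length L has five Fridays iff its first Friday is on day ≤ L−28 (so day 1–3 in a 31-day month, 1–2 in a 30-day month, day 1 in a leap February).
Checking each month of 1915: Jan starts Fri (31d) ✓; Feb starts Mon (28d); Mar starts Mon (31d); Apr starts Thu (30d) ✓; May starts Sat (31d); Jun starts Tue (30d); Jul starts Thu (31d) ✓; Aug starts Sun (31d); Sep starts Wed (30d); Oct starts Fri (31d) ✓; Nov starts Mon (30d); Dec starts Wed (31d) ✓.
Five-Friday months: January, April, July, October, December → 5.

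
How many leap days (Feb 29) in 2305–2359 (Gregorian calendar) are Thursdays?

Leap years in 2305–2359: 13 of them.
Feb 29 weekday advances by 5 (mod 7) from one leap year to the next four years later (or differs when a century non-leap intervenes).
Leap-day weekdays: 2308:Sat 2312:Thu✓ 2316:Tue 2320:Sun 2324:Fri 2328:Wed 2332:Mon 2336:Sat 2340:Thu✓ 2344:Tue 2348:Sun 2352:Fri 2356:Wed
Thursday: 2312, 2340 → 2.

2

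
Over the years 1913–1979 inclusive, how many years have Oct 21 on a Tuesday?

10

Track Oct 21's weekday year by year (advancing +1, or +2 across a Feb 29):
  1913: Tue ✓  1914: Wed (+1)  1915: Thu (+1)  1916: Sat (+2)  1917: Sun (+1)
  1918: Mon (+1)  1919: Tue (+1) ✓  1920: Thu (+2)  1921: Fri (+1)  1922: Sat (+1)
  1923: Sun (+1)  1924: Tue (+2) ✓  1925: Wed (+1)  1926: Thu (+1)  … (39 more years) …
  1966: Fri (+1)  1967: Sat (+1)  1968: Mon (+2)  1969: Tue (+1) ✓  1970: Wed (+1)
  1971: Thu (+1)  1972: Sat (+2)  1973: Sun (+1)  1974: Mon (+1)  1975: Tue (+1) ✓
  1976: Thu (+2)  1977: Fri (+1)  1978: Sat (+1)  1979: Sun (+1)
Tuesday years: 1913, 1919, 1924, 1930, 1941, 1947, 1952, 1958, 1969, 1975 — 10 in total.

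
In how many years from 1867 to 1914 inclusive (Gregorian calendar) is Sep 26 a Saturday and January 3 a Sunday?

Check each year's weekday for Sep 26 and January 3:
  1867: Thu/Thu  1868: Sat/Fri  1869: Sun/Sun  1870: Mon/Mon  1871: Tue/Tue  1872: Thu/Wed  1873: Fri/Fri  1874: Sat/Sat  1875: Sun/Sun  1876: Tue/Mon  1877: Wed/Wed  1878: Thu/Thu  1879: Fri/Fri  1880: Sun/Sat  …(20 more)…  1901: Thu/Thu  1902: Fri/Fri  1903: Sat/Sat  1904: Mon/Sun  1905: Tue/Tue  1906: Wed/Wed  1907: Thu/Thu  1908: Sat/Fri  1909: Sun/Sun  1910: Mon/Mon  1911: Tue/Tue  1912: Thu/Wed  1913: Fri/Fri  1914: Sat/Sat
Both conditions hold in: no year — 0.

0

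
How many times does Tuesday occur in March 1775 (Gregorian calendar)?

4

March 1775 has 31 days and begins on Wednesday.
The first Tuesday is March 7.
Tuesdays fall on 7, 14, 21, 28 — that's 4.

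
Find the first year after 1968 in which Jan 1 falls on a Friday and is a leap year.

1988

Jan 1 advances by 2 weekdays after a leap year and by 1 after a common year.
1968: Jan 1 is Monday (leap).
1969: Wednesday
1970: Thursday
1971: Friday
1972: Saturday (leap)
1973: Monday
1974: Tuesday
1975: Wednesday
1976: Thursday (leap)
1977: Saturday
1978: Sunday
1979: Monday
1980: Tuesday (leap)
1981: Thursday
1982: Friday
1983: Saturday
1984: Sunday (leap)
1985: Tuesday
1986: Wednesday
1987: Thursday
1988: Friday (leap)
1988 begins on a Friday and is a leap year.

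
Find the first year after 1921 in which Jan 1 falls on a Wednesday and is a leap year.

Jan 1 advances by 2 weekdays after a leap year and by 1 after a common year.
1921: Jan 1 is Saturday.
1922: Sunday
1923: Monday
1924: Tuesday (leap)
1925: Thursday
1926: Friday
1927: Saturday
1928: Sunday (leap)
1929: Tuesday
1930: Wednesday
1931: Thursday
1932: Friday (leap)
1933: Sunday
1934: Monday
1935: Tuesday
1936: Wednesday (leap)
1936 begins on a Wednesday and is a leap year.

1936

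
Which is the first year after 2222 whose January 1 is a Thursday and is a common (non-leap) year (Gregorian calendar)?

2229

Jan 1 advances by 2 weekdays after a leap year and by 1 after a common year.
2222: Jan 1 is Tuesday.
2223: Wednesday
2224: Thursday (leap)
2225: Saturday
2226: Sunday
2227: Monday
2228: Tuesday (leap)
2229: Thursday
2229 begins on a Thursday and is a common year.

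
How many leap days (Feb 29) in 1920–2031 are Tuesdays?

4

Leap years in 1920–2031: 28 of them.
Feb 29 weekday advances by 5 (mod 7) from one leap year to the next four years later (or differs when a century non-leap intervenes).
Leap-day weekdays: 1920:Sun 1924:Fri 1928:Wed 1932:Mon 1936:Sat 1940:Thu 1944:Tue✓ 1948:Sun 1952:Fri 1956:Wed 1960:Mon 1964:Sat 1968:Thu 1972:Tue✓ 1976:Sun 1980:Fri 1984:Wed 1988:Mon 1992:Sat 1996:Thu 2000:Tue✓ 2004:Sun 2008:Fri 2012:Wed 2016:Mon 2020:Sat 2024:Thu 2028:Tue✓
Tuesday: 1944, 1972, 2000, 2028 → 4.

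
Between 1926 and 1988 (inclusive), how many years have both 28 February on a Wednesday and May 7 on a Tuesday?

Check each year's weekday for 28 February and May 7:
  1926: Sun/Fri  1927: Mon/Sat  1928: Tue/Mon  1929: Thu/Tue  1930: Fri/Wed  1931: Sat/Thu  1932: Sun/Sat  1933: Tue/Sun  1934: Wed/Mon  1935: Thu/Tue  1936: Fri/Thu  1937: Sun/Fri  1938: Mon/Sat  1939: Tue/Sun  …(35 more)…  1975: Fri/Wed  1976: Sat/Fri  1977: Mon/Sat  1978: Tue/Sun  1979: Wed/Mon  1980: Thu/Wed  1981: Sat/Thu  1982: Sun/Fri  1983: Mon/Sat  1984: Tue/Mon  1985: Thu/Tue  1986: Fri/Wed  1987: Sat/Thu  1988: Sun/Sat
Both conditions hold in: 1940, 1968 — 2.

2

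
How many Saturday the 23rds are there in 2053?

Check the 23rd of each month of 2053: Jan 23: Thu, Feb 23: Sun, Mar 23: Sun, Apr 23: Wed, May 23: Fri, Jun 23: Mon, Jul 23: Wed, Aug 23: Sat, Sep 23: Tue, Oct 23: Thu, Nov 23: Sun, Dec 23: Tue.
Saturday occurs in August — 1 month.

1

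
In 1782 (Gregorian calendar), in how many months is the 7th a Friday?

1

Check the 7th of each month of 1782: Jan 7: Mon, Feb 7: Thu, Mar 7: Thu, Apr 7: Sun, May 7: Tue, Jun 7: Fri, Jul 7: Sun, Aug 7: Wed, Sep 7: Sat, Oct 7: Mon, Nov 7: Thu, Dec 7: Sat.
Friday occurs in June — 1 month.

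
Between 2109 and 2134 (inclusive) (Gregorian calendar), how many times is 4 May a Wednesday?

3

Track 4 May's weekday year by year (advancing +1, or +2 across a Feb 29):
  2109: Sat  2110: Sun (+1)  2111: Mon (+1)  2112: Wed (+2) ✓  2113: Thu (+1)
  2114: Fri (+1)  2115: Sat (+1)  2116: Mon (+2)  2117: Tue (+1)  2118: Wed (+1) ✓
  2119: Thu (+1)  2120: Sat (+2)  2121: Sun (+1)  2122: Mon (+1)  2123: Tue (+1)
  2124: Thu (+2)  2125: Fri (+1)  2126: Sat (+1)  2127: Sun (+1)  2128: Tue (+2)
  2129: Wed (+1) ✓  2130: Thu (+1)  2131: Fri (+1)  2132: Sun (+2)  2133: Mon (+1)
  2134: Tue (+1)
Wednesday years: 2112, 2118, 2129 — 3 in total.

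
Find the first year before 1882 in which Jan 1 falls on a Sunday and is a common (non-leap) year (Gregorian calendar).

Jan 1 advances by 2 weekdays after a leap year and by 1 after a common year.
1882: Jan 1 is Sunday.
1881: Saturday
1880: Thursday (leap)
1879: Wednesday
1878: Tuesday
1877: Monday
1876: Saturday (leap)
1875: Friday
1874: Thursday
1873: Wednesday
1872: Monday (leap)
1871: Sunday
1871 begins on a Sunday and is a common year.

1871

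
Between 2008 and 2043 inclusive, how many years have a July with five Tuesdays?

16

July has 31 days; it has five Tuesdays when Tuesday falls among the first (month-length − 28) days — i.e. when July 1 is one of Tuesday/Monday/Sunday.
July 1 by year: 2008:Tue✓ 2009:Wed 2010:Thu 2011:Fri 2012:Sun✓ 2013:Mon✓ 2014:Tue✓ 2015:Wed 2016:Fri 2017:Sat 2018:Sun✓ 2019:Mon✓ 2020:Wed 2021:Thu 2022:Fri …(6 more)… 2029:Sun✓ 2030:Mon✓ 2031:Tue✓ 2032:Thu 2033:Fri 2034:Sat 2035:Sun✓ 2036:Tue✓ 2037:Wed 2038:Thu 2039:Fri 2040:Sun✓ 2041:Mon✓ 2042:Tue✓ 2043:Wed
Years with five Tuesdays: 2008, 2012, 2013, 2014, 2018, 2019, 2024, 2025, 2029, 2030, 2031, 2035, 2036, 2040, 2041, 2042 → 16.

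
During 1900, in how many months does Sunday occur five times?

4

A month of length L has five Sundays iff its first Sunday is on day ≤ L−28 (so day 1–3 in a 31-day month, 1–2 in a 30-day month, day 1 in a leap February).
Checking each month of 1900: Jan starts Mon (31d); Feb starts Thu (28d); Mar starts Thu (31d); Apr starts Sun (30d) ✓; May starts Tue (31d); Jun starts Fri (30d); Jul starts Sun (31d) ✓; Aug starts Wed (31d); Sep starts Sat (30d) ✓; Oct starts Mon (31d); Nov starts Thu (30d); Dec starts Sat (31d) ✓.
Five-Sunday months: April, July, September, December → 4.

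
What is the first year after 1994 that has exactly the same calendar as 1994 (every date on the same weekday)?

Two years share a calendar iff Jan 1 falls on the same weekday and both are leap or both are common. 1994: Jan 1 is Saturday, common year.
1995: Jan 1 Sunday, common
1996: Jan 1 Monday, leap
1997: Jan 1 Wednesday, common
1998: Jan 1 Thursday, common
1999: Jan 1 Friday, common
2000: Jan 1 Saturday, leap
2001: Jan 1 Monday, common
2002: Jan 1 Tuesday, common
2003: Jan 1 Wednesday, common
2004: Jan 1 Thursday, leap
2005: Jan 1 Saturday, common
2005 matches on both conditions.

2005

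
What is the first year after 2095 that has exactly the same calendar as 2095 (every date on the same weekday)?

2101

Two years share a calendar iff Jan 1 falls on the same weekday and both are leap or both are common. 2095: Jan 1 is Saturday, common year.
2096: Jan 1 Sunday, leap
2097: Jan 1 Tuesday, common
2098: Jan 1 Wednesday, common
2099: Jan 1 Thursday, common
2100: Jan 1 Friday, common
2101: Jan 1 Saturday, common
2101 matches on both conditions.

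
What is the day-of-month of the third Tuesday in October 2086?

15

October 1, 2086 is a Tuesday, so the first Tuesday is the 1st.
The third Tuesday is 1 + 14 = 15.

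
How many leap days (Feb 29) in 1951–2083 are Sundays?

Leap years in 1951–2083: 33 of them.
Feb 29 weekday advances by 5 (mod 7) from one leap year to the next four years later (or differs when a century non-leap intervenes).
Leap-day weekdays: 1952:Fri 1956:Wed 1960:Mon 1964:Sat 1968:Thu 1972:Tue 1976:Sun✓ 1980:Fri 1984:Wed 1988:Mon 1992:Sat 1996:Thu 2000:Tue …(7 more)… 2032:Sun✓ 2036:Fri 2040:Wed 2044:Mon 2048:Sat 2052:Thu 2056:Tue 2060:Sun✓ 2064:Fri 2068:Wed 2072:Mon 2076:Sat 2080:Thu
Sunday: 1976, 2004, 2032, 2060 → 4.

4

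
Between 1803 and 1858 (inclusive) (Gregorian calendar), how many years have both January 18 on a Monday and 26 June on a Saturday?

Check each year's weekday for January 18 and 26 June:
  1803: Tue/Sun  1804: Wed/Tue  1805: Fri/Wed  1806: Sat/Thu  1807: Sun/Fri  1808: Mon/Sun  1809: Wed/Mon  1810: Thu/Tue  1811: Fri/Wed  1812: Sat/Fri  1813: Mon/Sat ✓  1814: Tue/Sun  1815: Wed/Mon  1816: Thu/Wed  …(28 more)…  1845: Sat/Thu  1846: Sun/Fri  1847: Mon/Sat ✓  1848: Tue/Mon  1849: Thu/Tue  1850: Fri/Wed  1851: Sat/Thu  1852: Sun/Sat  1853: Tue/Sun  1854: Wed/Mon  1855: Thu/Tue  1856: Fri/Thu  1857: Sun/Fri  1858: Mon/Sat ✓
Both conditions hold in: 1813, 1819, 1830, 1841, 1847, 1858 — 6.

6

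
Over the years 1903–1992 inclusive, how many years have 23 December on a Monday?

Track 23 December's weekday year by year (advancing +1, or +2 across a Feb 29):
  1903: Wed  1904: Fri (+2)  1905: Sat (+1)  1906: Sun (+1)  1907: Mon (+1) ✓
  1908: Wed (+2)  1909: Thu (+1)  1910: Fri (+1)  1911: Sat (+1)  1912: Mon (+2) ✓
  1913: Tue (+1)  1914: Wed (+1)  1915: Thu (+1)  1916: Sat (+2)  … (62 more years) …
  1979: Sun (+1)  1980: Tue (+2)  1981: Wed (+1)  1982: Thu (+1)  1983: Fri (+1)
  1984: Sun (+2)  1985: Mon (+1) ✓  1986: Tue (+1)  1987: Wed (+1)  1988: Fri (+2)
  1989: Sat (+1)  1990: Sun (+1)  1991: Mon (+1) ✓  1992: Wed (+2)
Monday years: 1907, 1912, 1918, 1929, 1935, 1940, 1946, 1957, 1963, 1968, 1974, 1985, 1991 — 13 in total.

13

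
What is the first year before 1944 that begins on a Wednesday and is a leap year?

1936

Jan 1 advances by 2 weekdays after a leap year and by 1 after a common year.
1944: Jan 1 is Saturday (leap).
1943: Friday
1942: Thursday
1941: Wednesday
1940: Monday (leap)
1939: Sunday
1938: Saturday
1937: Friday
1936: Wednesday (leap)
1936 begins on a Wednesday and is a leap year.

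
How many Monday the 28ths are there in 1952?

Check the 28th of each month of 1952: Jan 28: Mon, Feb 28: Thu, Mar 28: Fri, Apr 28: Mon, May 28: Wed, Jun 28: Sat, Jul 28: Mon, Aug 28: Thu, Sep 28: Sun, Oct 28: Tue, Nov 28: Fri, Dec 28: Sun.
Monday occurs in January, April, July — 3 months.

3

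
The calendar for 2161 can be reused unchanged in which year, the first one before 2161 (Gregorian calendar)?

2150

Two years share a calendar iff Jan 1 falls on the same weekday and both are leap or both are common. 2161: Jan 1 is Thursday, common year.
2160: Jan 1 Tuesday, leap
2159: Jan 1 Monday, common
2158: Jan 1 Sunday, common
2157: Jan 1 Saturday, common
2156: Jan 1 Thursday, leap
2155: Jan 1 Wednesday, common
2154: Jan 1 Tuesday, common
2153: Jan 1 Monday, common
2152: Jan 1 Saturday, leap
2151: Jan 1 Friday, common
2150: Jan 1 Thursday, common
2150 matches on both conditions.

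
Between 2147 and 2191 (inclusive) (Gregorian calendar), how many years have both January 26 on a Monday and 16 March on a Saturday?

0

Check each year's weekday for January 26 and 16 March:
  2147: Thu/Thu  2148: Fri/Sat  2149: Sun/Sun  2150: Mon/Mon  2151: Tue/Tue  2152: Wed/Thu  2153: Fri/Fri  2154: Sat/Sat  2155: Sun/Sun  2156: Mon/Tue  2157: Wed/Wed  2158: Thu/Thu  2159: Fri/Fri  2160: Sat/Sun  …(17 more)…  2178: Mon/Mon  2179: Tue/Tue  2180: Wed/Thu  2181: Fri/Fri  2182: Sat/Sat  2183: Sun/Sun  2184: Mon/Tue  2185: Wed/Wed  2186: Thu/Thu  2187: Fri/Fri  2188: Sat/Sun  2189: Mon/Mon  2190: Tue/Tue  2191: Wed/Wed
Both conditions hold in: no year — 0.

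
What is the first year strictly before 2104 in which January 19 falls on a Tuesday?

From one year to the next, a fixed date's weekday advances by 1, or by 2 when a Feb 29 lies between the two dates.
2104: January 19 is Saturday.
2103: Friday (−1)
2102: Thursday (−1)
2101: Wednesday (−1)
2100: Tuesday (−1)
January 19 falls on a Tuesday in 2100.

2100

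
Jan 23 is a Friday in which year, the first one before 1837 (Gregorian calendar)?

From one year to the next, a fixed date's weekday advances by 1, or by 2 when a Feb 29 lies between the two dates.
1837: January 23 is Monday.
1836: Saturday (−2)
1835: Friday (−1)
Jan 23 falls on a Friday in 1835.

1835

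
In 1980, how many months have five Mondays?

A month of length L has five Mondays iff its first Monday is on day ≤ L−28 (so day 1–3 in a 31-day month, 1–2 in a 30-day month, day 1 in a leap February).
Checking each month of 1980: Jan starts Tue (31d); Feb starts Fri (29d); Mar starts Sat (31d) ✓; Apr starts Tue (30d); May starts Thu (31d); Jun starts Sun (30d) ✓; Jul starts Tue (31d); Aug starts Fri (31d); Sep starts Mon (30d) ✓; Oct starts Wed (31d); Nov starts Sat (30d); Dec starts Mon (31d) ✓.
Five-Monday months: March, June, September, December → 4.

4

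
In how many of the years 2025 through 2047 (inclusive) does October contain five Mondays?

10

October has 31 days; it has five Mondays when Monday falls among the first (month-length − 28) days — i.e. when October 1 is one of Monday/Sunday/Saturday.
October 1 by year: 2025:Wed 2026:Thu 2027:Fri 2028:Sun✓ 2029:Mon✓ 2030:Tue 2031:Wed 2032:Fri 2033:Sat✓ 2034:Sun✓ 2035:Mon✓ 2036:Wed 2037:Thu 2038:Fri 2039:Sat✓ 2040:Mon✓ 2041:Tue 2042:Wed 2043:Thu 2044:Sat✓ 2045:Sun✓ 2046:Mon✓ 2047:Tue
Years with five Mondays: 2028, 2029, 2033, 2034, 2035, 2039, 2040, 2044, 2045, 2046 → 10.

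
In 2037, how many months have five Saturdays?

A month of length L has five Saturdays iff its first Saturday is on day ≤ L−28 (so day 1–3 in a 31-day month, 1–2 in a 30-day month, day 1 in a leap February).
Checking each month of 2037: Jan starts Thu (31d) ✓; Feb starts Sun (28d); Mar starts Sun (31d); Apr starts Wed (30d); May starts Fri (31d) ✓; Jun starts Mon (30d); Jul starts Wed (31d); Aug starts Sat (31d) ✓; Sep starts Tue (30d); Oct starts Thu (31d) ✓; Nov starts Sun (30d); Dec starts Tue (31d).
Five-Saturday months: January, May, August, October → 4.

4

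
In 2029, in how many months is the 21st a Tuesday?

1

Check the 21st of each month of 2029: Jan 21: Sun, Feb 21: Wed, Mar 21: Wed, Apr 21: Sat, May 21: Mon, Jun 21: Thu, Jul 21: Sat, Aug 21: Tue, Sep 21: Fri, Oct 21: Sun, Nov 21: Wed, Dec 21: Fri.
Tuesday occurs in August — 1 month.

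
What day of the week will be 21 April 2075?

January 1, 2075 is a Tuesday.
April 21 is day 111 of the year, i.e. 110 days after Jan 1.
110 mod 7 = 5, so advance 5 weekdays from Tuesday: Sunday.

Sunday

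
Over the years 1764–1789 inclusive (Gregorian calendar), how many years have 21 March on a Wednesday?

4

Track 21 March's weekday year by year (advancing +1, or +2 across a Feb 29):
  1764: Wed ✓  1765: Thu (+1)  1766: Fri (+1)  1767: Sat (+1)  1768: Mon (+2)
  1769: Tue (+1)  1770: Wed (+1) ✓  1771: Thu (+1)  1772: Sat (+2)  1773: Sun (+1)
  1774: Mon (+1)  1775: Tue (+1)  1776: Thu (+2)  1777: Fri (+1)  1778: Sat (+1)
  1779: Sun (+1)  1780: Tue (+2)  1781: Wed (+1) ✓  1782: Thu (+1)  1783: Fri (+1)
  1784: Sun (+2)  1785: Mon (+1)  1786: Tue (+1)  1787: Wed (+1) ✓  1788: Fri (+2)
  1789: Sat (+1)
Wednesday years: 1764, 1770, 1781, 1787 — 4 in total.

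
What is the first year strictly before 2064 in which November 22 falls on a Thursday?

From one year to the next, a fixed date's weekday advances by 1, or by 2 when a Feb 29 lies between the two dates.
2064: November 22 is Saturday.
2063: Thursday (−2)
November 22 falls on a Thursday in 2063.

2063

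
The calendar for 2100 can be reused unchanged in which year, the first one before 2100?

2094

Two years share a calendar iff Jan 1 falls on the same weekday and both are leap or both are common. 2100: Jan 1 is Friday, common year.
2099: Jan 1 Thursday, common
2098: Jan 1 Wednesday, common
2097: Jan 1 Tuesday, common
2096: Jan 1 Sunday, leap
2095: Jan 1 Saturday, common
2094: Jan 1 Friday, common
2094 matches on both conditions.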